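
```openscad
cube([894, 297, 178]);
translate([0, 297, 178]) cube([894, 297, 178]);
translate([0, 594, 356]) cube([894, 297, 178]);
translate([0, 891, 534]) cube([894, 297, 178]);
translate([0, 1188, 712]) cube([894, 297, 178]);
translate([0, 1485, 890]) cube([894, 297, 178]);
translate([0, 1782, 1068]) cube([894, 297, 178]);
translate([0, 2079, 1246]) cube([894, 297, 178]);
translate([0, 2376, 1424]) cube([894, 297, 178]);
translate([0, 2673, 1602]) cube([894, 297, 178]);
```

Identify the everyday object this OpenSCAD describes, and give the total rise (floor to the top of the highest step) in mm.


A staircase. The total rise is 1780 mm.

10 identical blocks, each offset up and back from the previous — a staircase. Each step is 178 mm tall and there are 10 of them, so the total rise is 10 × 178 = 1780 mm.


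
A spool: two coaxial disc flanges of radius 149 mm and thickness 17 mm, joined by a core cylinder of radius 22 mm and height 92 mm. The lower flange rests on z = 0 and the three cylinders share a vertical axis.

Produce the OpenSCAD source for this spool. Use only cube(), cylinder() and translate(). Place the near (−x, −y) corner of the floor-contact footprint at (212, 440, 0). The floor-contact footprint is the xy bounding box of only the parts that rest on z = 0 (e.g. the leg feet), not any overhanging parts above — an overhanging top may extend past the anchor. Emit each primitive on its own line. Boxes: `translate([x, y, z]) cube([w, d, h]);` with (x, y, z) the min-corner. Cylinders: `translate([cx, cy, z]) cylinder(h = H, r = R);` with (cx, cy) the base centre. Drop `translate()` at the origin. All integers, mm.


translate([361, 589, 0]) cylinder(h = 17, r = 149);
translate([361, 589, 17]) cylinder(h = 92, r = 22);
translate([361, 589, 109]) cylinder(h = 17, r = 149);


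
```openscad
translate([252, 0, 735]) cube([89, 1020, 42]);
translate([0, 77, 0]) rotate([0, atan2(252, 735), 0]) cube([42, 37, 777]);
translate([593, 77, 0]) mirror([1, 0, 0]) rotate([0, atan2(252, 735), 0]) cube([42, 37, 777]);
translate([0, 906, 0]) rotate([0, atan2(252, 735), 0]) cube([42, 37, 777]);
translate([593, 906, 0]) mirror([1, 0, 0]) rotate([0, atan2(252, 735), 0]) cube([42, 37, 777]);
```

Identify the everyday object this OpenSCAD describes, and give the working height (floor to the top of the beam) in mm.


A sawhorse. The overall height is 777 mm.

A beam across two mirrored pairs of raked legs — a sawhorse. The beam's underside is at z = 735 (matching the legs' vertical rise in atan2(252, 735)) and the beam is 42 mm tall, so its top is at 735 + 42 = 777 mm. The raked legs top out at the beam's underside, so that is the highest point.


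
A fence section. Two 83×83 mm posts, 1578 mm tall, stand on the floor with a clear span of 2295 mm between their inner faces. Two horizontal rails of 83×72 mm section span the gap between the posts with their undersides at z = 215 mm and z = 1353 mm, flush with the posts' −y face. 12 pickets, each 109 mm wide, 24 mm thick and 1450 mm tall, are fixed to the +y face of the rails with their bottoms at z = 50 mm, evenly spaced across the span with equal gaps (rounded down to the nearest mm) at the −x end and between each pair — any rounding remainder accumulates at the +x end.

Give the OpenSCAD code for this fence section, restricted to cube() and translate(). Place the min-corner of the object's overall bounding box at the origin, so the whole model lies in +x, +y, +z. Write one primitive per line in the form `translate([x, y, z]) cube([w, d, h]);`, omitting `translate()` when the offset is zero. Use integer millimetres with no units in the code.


cube([83, 83, 1578]);
translate([2378, 0, 0]) cube([83, 83, 1578]);
translate([83, 0, 215]) cube([2295, 83, 72]);
translate([83, 0, 1353]) cube([2295, 83, 72]);
translate([158, 83, 50]) cube([109, 24, 1450]);
translate([342, 83, 50]) cube([109, 24, 1450]);
translate([526, 83, 50]) cube([109, 24, 1450]);
translate([710, 83, 50]) cube([109, 24, 1450]);
translate([894, 83, 50]) cube([109, 24, 1450]);
translate([1078, 83, 50]) cube([109, 24, 1450]);
translate([1262, 83, 50]) cube([109, 24, 1450]);
translate([1446, 83, 50]) cube([109, 24, 1450]);
translate([1630, 83, 50]) cube([109, 24, 1450]);
translate([1814, 83, 50]) cube([109, 24, 1450]);
translate([1998, 83, 50]) cube([109, 24, 1450]);
translate([2182, 83, 50]) cube([109, 24, 1450]);


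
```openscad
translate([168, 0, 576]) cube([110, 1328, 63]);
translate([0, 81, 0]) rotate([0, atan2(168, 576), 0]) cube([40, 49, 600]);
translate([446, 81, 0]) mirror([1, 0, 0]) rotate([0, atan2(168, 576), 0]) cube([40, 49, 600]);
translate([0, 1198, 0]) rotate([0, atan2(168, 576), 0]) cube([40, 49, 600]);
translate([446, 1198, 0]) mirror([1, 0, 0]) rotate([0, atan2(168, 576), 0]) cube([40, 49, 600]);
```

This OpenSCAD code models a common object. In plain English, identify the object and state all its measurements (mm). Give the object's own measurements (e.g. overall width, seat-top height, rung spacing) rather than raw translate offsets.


A sawhorse. A 110×1328×63 mm beam (x, y, z) sits on two A-frame leg pairs. Each pair is two raked legs of 40×49 mm section (49 mm along y) splaying symmetrically in x. Each leg rises 576 mm vertically over 168 mm of horizontal reach and is 600 mm long along its own axis. Every leg's outer bottom edge rests on the floor and its outer top edge meets a bottom edge of the beam — the left legs (tilting toward +x) meet the beam's −x bottom edge, the right legs (their mirror images, tilting toward −x) meet its +x bottom edge — so the leg tops tuck under the beam, the beam's underside is 576 mm above the floor, and the feet are 446 mm apart outside-to-outside with the beam centred between them. The two leg pairs are set in 81 mm from either end of the beam.


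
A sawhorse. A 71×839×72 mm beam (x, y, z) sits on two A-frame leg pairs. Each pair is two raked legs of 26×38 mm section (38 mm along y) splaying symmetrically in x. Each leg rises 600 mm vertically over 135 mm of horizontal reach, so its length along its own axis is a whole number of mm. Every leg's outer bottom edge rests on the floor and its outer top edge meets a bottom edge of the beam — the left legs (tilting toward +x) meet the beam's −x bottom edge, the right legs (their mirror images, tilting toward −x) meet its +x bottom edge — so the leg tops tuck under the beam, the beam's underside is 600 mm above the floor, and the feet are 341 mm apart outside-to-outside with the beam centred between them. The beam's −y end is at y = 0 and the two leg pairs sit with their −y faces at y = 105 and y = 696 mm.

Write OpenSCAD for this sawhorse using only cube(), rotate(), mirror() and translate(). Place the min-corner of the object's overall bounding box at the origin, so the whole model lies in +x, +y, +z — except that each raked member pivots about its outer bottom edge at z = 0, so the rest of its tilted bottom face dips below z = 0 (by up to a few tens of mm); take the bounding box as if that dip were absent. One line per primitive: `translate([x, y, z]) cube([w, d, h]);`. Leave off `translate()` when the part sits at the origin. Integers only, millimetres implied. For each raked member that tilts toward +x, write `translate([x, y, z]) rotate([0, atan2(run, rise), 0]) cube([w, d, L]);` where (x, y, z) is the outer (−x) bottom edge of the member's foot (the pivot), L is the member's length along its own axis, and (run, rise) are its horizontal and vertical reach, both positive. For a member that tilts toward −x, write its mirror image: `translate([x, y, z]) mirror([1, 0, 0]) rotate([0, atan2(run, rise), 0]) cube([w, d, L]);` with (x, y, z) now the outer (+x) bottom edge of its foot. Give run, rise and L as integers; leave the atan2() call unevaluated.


translate([135, 0, 600]) cube([71, 839, 72]);
translate([0, 105, 0]) rotate([0, atan2(135, 600), 0]) cube([26, 38, 615]);
translate([341, 105, 0]) mirror([1, 0, 0]) rotate([0, atan2(135, 600), 0]) cube([26, 38, 615]);
translate([0, 696, 0]) rotate([0, atan2(135, 600), 0]) cube([26, 38, 615]);
translate([341, 696, 0]) mirror([1, 0, 0]) rotate([0, atan2(135, 600), 0]) cube([26, 38, 615]);


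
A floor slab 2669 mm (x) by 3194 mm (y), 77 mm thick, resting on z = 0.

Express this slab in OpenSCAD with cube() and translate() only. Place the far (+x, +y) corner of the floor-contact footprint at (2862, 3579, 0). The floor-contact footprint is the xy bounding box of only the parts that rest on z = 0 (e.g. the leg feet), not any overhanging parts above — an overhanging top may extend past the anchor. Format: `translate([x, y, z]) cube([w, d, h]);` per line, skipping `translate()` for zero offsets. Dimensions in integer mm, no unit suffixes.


translate([193, 385, 0]) cube([2669, 3194, 77]);


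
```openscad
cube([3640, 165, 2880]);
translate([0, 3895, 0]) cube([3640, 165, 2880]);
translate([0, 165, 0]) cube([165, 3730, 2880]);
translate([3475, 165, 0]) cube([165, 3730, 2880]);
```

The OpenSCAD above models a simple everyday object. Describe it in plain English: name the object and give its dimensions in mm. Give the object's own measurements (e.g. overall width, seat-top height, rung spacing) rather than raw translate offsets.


The wall frame of a small rectangular building: four walls, each 2880 mm tall and 165 mm thick, enclosing a footprint 3640 mm (x) by 4060 mm (y) outside-to-outside, with no floor or roof. The front and back walls (the −y and +y sides) span the full width; the two side walls fit between them.


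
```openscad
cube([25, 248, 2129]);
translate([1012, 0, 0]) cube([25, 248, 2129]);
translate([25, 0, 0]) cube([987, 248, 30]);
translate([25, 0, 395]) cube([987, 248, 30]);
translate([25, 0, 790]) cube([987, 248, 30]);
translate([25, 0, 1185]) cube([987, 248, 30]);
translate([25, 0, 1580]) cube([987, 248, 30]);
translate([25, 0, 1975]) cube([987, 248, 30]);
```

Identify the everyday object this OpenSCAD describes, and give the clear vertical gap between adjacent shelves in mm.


A bookshelf. The clear shelf gap is 365 mm.

Two tall side panels with 6 horizontal boards between them — a bookshelf. The first two shelf undersides are at z = 0 and z = 395; with shelf thickness 30, the clear gap is 395 − 0 − 30 = 365 mm.


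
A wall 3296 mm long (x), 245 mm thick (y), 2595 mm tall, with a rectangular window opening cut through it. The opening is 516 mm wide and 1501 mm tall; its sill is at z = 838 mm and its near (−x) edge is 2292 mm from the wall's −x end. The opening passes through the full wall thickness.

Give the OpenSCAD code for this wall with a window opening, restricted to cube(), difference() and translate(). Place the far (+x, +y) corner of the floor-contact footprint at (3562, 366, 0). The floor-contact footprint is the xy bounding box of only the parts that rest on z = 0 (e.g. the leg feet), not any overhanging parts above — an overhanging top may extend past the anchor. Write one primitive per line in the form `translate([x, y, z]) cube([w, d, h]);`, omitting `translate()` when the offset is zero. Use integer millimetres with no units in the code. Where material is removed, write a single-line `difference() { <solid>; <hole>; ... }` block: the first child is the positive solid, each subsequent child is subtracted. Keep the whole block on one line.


difference() { translate([266, 121, 0]) cube([3296, 245, 2595]); translate([2558, 121, 838]) cube([516, 245, 1501]); }


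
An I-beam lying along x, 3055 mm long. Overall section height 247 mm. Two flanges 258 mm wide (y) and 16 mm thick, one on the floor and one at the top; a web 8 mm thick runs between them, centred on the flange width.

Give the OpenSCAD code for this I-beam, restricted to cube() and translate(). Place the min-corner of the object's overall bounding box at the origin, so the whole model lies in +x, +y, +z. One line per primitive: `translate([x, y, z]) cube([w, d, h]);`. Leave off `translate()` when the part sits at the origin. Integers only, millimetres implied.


cube([3055, 258, 16]);
translate([0, 125, 16]) cube([3055, 8, 215]);
translate([0, 0, 231]) cube([3055, 258, 16]);


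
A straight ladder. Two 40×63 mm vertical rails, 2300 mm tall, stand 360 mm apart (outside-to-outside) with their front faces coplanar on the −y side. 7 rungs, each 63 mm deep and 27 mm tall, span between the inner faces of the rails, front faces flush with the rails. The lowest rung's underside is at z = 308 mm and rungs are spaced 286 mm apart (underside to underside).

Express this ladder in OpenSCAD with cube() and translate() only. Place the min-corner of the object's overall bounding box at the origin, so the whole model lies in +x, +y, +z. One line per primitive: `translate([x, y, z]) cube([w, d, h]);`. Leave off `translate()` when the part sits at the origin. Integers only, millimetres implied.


cube([40, 63, 2300]);
translate([320, 0, 0]) cube([40, 63, 2300]);
translate([40, 0, 308]) cube([280, 63, 27]);
translate([40, 0, 594]) cube([280, 63, 27]);
translate([40, 0, 880]) cube([280, 63, 27]);
translate([40, 0, 1166]) cube([280, 63, 27]);
translate([40, 0, 1452]) cube([280, 63, 27]);
translate([40, 0, 1738]) cube([280, 63, 27]);
translate([40, 0, 2024]) cube([280, 63, 27]);


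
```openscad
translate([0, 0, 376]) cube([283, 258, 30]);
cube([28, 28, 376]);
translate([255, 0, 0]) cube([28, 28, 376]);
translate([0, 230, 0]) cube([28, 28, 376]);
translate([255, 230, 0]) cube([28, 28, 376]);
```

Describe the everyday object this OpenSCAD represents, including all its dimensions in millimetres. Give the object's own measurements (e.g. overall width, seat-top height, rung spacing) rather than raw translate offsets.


A four-legged stool. The seat is a 283×258×30 mm slab whose top surface is at z = 406 mm; four square legs, each 28×28 mm in cross-section, run from the floor (z = 0) to the underside of the seat, each flush with a corner of the seat.


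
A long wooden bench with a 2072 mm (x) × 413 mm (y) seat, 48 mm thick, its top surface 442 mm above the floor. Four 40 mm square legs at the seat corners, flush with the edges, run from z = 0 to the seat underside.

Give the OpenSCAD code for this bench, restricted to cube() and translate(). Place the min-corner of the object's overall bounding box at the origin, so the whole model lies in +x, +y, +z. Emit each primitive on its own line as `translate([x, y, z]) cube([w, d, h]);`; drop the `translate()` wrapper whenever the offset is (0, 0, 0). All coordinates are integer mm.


// leg_h = 442 − 48 = 394
translate([0, 0, 394]) cube([2072, 413, 48]);
cube([40, 40, 394]);
translate([0, 373, 0]) cube([40, 40, 394]);
translate([2032, 0, 0]) cube([40, 40, 394]);
translate([2032, 373, 0]) cube([40, 40, 394]);


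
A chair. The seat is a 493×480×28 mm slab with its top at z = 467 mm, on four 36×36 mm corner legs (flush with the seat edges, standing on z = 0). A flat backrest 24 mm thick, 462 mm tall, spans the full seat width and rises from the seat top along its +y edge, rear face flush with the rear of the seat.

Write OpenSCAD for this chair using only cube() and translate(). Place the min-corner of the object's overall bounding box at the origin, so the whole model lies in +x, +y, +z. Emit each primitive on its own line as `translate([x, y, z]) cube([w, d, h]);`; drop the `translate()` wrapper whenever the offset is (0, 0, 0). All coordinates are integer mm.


// leg_h = 467 - 28 = 439
translate([0, 0, 439]) cube([493, 480, 28]);
cube([36, 36, 439]);
translate([457, 0, 0]) cube([36, 36, 439]);
translate([0, 444, 0]) cube([36, 36, 439]);
translate([457, 444, 0]) cube([36, 36, 439]);
translate([0, 456, 467]) cube([493, 24, 462]);


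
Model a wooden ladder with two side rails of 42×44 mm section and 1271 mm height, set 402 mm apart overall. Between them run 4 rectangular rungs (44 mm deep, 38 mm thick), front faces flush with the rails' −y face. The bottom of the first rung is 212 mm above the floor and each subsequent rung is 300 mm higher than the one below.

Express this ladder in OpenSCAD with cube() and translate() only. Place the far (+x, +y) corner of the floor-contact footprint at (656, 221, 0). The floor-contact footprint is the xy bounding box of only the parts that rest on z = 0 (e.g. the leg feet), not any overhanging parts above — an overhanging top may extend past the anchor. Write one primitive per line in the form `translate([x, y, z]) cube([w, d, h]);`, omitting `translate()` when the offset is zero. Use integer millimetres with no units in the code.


translate([254, 177, 0]) cube([42, 44, 1271]);
translate([614, 177, 0]) cube([42, 44, 1271]);
translate([296, 177, 212]) cube([318, 44, 38]);
translate([296, 177, 512]) cube([318, 44, 38]);
translate([296, 177, 812]) cube([318, 44, 38]);
translate([296, 177, 1112]) cube([318, 44, 38]);


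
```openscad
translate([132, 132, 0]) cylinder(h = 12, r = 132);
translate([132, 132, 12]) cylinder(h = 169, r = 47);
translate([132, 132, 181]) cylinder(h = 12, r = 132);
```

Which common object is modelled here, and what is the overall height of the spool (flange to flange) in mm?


A spool. The overall height is 193 mm.

Three coaxial cylinders, large–small–large — a spool. Two 12 mm flanges and a 169 mm core give 12 + 169 + 12 = 193 mm.


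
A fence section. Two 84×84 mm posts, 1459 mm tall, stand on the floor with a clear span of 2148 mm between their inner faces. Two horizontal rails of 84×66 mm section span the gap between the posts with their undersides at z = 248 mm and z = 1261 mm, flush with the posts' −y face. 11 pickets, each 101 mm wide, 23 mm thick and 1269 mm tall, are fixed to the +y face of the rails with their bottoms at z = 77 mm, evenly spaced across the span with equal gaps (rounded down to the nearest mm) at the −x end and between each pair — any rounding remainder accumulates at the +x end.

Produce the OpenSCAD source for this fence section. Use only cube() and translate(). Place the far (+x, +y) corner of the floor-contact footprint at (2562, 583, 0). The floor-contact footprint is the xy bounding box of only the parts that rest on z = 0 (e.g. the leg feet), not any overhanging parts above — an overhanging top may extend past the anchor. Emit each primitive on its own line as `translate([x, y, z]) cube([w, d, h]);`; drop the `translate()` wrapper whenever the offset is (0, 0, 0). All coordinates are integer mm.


translate([246, 499, 0]) cube([84, 84, 1459]);
translate([2478, 499, 0]) cube([84, 84, 1459]);
translate([330, 499, 248]) cube([2148, 84, 66]);
translate([330, 499, 1261]) cube([2148, 84, 66]);
translate([416, 583, 77]) cube([101, 23, 1269]);
translate([603, 583, 77]) cube([101, 23, 1269]);
translate([790, 583, 77]) cube([101, 23, 1269]);
translate([977, 583, 77]) cube([101, 23, 1269]);
translate([1164, 583, 77]) cube([101, 23, 1269]);
translate([1351, 583, 77]) cube([101, 23, 1269]);
translate([1538, 583, 77]) cube([101, 23, 1269]);
translate([1725, 583, 77]) cube([101, 23, 1269]);
translate([1912, 583, 77]) cube([101, 23, 1269]);
translate([2099, 583, 77]) cube([101, 23, 1269]);
translate([2286, 583, 77]) cube([101, 23, 1269]);


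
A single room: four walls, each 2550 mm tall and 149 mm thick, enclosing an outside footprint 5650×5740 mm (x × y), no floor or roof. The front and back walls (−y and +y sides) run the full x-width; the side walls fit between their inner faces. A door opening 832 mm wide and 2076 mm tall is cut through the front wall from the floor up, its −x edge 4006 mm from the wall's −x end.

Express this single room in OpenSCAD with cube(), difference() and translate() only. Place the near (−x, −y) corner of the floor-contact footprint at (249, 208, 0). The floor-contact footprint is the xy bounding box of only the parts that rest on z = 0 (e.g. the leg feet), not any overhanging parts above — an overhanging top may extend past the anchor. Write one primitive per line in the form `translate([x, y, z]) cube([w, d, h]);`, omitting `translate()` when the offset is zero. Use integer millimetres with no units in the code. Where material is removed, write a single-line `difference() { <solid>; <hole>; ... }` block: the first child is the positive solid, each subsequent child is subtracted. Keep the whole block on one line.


difference() { translate([249, 208, 0]) cube([5650, 149, 2550]); translate([4255, 208, 0]) cube([832, 149, 2076]); }
translate([249, 5799, 0]) cube([5650, 149, 2550]);
translate([249, 357, 0]) cube([149, 5442, 2550]);
translate([5750, 357, 0]) cube([149, 5442, 2550]);


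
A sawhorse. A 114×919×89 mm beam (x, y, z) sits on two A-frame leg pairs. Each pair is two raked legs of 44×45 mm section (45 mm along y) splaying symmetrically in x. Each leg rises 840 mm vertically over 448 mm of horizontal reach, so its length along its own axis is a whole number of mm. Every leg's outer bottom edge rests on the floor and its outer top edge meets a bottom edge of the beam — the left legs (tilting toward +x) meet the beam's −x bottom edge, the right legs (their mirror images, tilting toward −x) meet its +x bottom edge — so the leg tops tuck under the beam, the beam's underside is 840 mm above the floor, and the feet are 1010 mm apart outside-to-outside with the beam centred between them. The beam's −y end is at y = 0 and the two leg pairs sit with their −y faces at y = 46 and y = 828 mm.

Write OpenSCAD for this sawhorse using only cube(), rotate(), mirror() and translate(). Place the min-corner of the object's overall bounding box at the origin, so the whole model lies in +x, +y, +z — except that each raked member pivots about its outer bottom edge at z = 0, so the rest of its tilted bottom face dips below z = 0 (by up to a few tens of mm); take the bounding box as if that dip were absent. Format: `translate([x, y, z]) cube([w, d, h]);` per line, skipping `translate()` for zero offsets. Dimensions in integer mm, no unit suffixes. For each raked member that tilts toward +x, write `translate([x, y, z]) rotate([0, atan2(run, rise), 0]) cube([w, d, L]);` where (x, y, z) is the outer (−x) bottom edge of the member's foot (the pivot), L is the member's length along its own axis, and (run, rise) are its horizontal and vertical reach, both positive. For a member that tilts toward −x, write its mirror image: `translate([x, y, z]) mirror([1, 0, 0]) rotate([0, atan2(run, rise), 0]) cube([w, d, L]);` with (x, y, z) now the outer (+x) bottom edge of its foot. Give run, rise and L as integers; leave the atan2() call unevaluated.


// leg length = √(448² + 840²) = 952
// right-leg outer foot x = 2·448 + 114 = 1010
// beam min-corner = (448, 0, 840)
translate([448, 0, 840]) cube([114, 919, 89]);
translate([0, 46, 0]) rotate([0, atan2(448, 840), 0]) cube([44, 45, 952]);
translate([1010, 46, 0]) mirror([1, 0, 0]) rotate([0, atan2(448, 840), 0]) cube([44, 45, 952]);
translate([0, 828, 0]) rotate([0, atan2(448, 840), 0]) cube([44, 45, 952]);
translate([1010, 828, 0]) mirror([1, 0, 0]) rotate([0, atan2(448, 840), 0]) cube([44, 45, 952]);


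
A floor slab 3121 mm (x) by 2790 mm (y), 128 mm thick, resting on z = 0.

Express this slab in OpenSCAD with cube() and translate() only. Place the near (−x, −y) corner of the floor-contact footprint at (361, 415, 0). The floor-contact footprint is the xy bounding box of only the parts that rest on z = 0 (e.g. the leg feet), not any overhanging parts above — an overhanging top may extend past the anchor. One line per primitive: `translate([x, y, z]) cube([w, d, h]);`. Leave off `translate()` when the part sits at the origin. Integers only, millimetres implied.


translate([361, 415, 0]) cube([3121, 2790, 128]);


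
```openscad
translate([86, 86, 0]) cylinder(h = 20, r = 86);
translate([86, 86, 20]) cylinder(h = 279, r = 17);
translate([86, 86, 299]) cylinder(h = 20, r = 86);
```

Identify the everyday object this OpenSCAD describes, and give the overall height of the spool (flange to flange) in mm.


A spool. The overall height is 319 mm.

Three coaxial cylinders, large–small–large — a spool. Two 20 mm flanges and a 279 mm core give 20 + 279 + 20 = 319 mm.


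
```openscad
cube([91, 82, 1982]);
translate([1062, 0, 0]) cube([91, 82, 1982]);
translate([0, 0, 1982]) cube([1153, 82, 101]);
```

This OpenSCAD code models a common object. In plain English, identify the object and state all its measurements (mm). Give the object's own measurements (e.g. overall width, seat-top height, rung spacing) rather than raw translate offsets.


A door frame. The clear opening is 971 mm wide and 1982 mm high. Two 91 mm wide jambs, 82 mm deep, stand either side of the opening from the floor to the top of the opening. A 101 mm thick head sits across the top of both jambs, spanning the full outside width of the frame.


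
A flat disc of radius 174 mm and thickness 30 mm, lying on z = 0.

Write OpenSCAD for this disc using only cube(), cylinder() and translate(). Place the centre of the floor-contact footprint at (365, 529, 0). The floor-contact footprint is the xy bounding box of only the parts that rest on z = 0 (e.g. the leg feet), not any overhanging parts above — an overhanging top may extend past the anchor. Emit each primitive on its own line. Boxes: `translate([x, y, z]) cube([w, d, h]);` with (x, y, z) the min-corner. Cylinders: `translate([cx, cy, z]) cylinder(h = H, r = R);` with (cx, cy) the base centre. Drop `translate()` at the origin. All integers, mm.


translate([365, 529, 0]) cylinder(h = 30, r = 174);


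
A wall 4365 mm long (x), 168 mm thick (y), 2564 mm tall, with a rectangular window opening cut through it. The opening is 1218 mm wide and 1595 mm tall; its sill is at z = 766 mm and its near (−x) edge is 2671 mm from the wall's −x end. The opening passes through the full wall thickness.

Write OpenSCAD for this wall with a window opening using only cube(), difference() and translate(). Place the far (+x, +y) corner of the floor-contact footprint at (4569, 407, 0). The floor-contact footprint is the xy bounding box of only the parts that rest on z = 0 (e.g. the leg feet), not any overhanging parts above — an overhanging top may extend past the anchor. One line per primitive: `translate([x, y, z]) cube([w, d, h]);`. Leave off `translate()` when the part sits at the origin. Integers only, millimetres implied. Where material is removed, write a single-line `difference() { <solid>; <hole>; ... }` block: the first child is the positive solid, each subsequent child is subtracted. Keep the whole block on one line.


difference() { translate([204, 239, 0]) cube([4365, 168, 2564]); translate([2875, 239, 766]) cube([1218, 168, 1595]); }


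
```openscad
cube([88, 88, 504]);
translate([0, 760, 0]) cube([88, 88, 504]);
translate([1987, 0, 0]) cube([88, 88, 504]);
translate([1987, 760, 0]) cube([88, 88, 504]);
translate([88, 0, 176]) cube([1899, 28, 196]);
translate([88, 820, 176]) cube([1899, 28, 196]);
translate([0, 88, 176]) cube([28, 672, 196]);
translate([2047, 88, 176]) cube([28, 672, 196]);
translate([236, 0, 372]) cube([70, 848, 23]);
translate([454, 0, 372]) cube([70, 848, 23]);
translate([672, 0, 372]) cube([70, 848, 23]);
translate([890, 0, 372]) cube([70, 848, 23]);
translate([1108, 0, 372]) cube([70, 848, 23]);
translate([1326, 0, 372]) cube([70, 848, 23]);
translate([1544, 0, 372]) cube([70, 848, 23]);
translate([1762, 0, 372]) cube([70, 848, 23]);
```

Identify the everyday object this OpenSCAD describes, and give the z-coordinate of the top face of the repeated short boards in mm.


A bed frame. The slat-top height is 395 mm.

Four posts, four rails, and a row of slats — a bed frame. Slats sit on the rails at z = 176 + 196 = 372; with slat thickness 23, the top is 395 mm.


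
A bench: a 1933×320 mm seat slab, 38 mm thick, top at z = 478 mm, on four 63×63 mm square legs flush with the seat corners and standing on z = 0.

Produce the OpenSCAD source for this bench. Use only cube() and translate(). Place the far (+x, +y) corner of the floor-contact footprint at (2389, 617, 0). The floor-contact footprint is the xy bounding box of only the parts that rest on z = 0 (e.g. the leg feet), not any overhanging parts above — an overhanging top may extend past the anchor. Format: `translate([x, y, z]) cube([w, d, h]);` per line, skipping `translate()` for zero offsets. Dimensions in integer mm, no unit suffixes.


// leg_h = 478 − 38 = 440
translate([456, 297, 440]) cube([1933, 320, 38]);
translate([456, 297, 0]) cube([63, 63, 440]);
translate([456, 554, 0]) cube([63, 63, 440]);
translate([2326, 297, 0]) cube([63, 63, 440]);
translate([2326, 554, 0]) cube([63, 63, 440]);


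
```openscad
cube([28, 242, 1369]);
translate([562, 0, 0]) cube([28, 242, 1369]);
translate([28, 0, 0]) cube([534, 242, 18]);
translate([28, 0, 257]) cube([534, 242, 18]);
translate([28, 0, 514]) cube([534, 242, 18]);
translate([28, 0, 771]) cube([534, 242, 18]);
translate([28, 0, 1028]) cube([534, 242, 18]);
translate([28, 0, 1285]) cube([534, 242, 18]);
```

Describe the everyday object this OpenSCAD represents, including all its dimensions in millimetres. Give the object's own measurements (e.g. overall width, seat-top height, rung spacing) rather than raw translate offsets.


An open bookshelf. Two side panels, each 28 mm thick, 242 mm deep and 1369 mm tall, stand 590 mm apart (outside-to-outside). Between them sit 6 shelves, each 18 mm thick and 242 mm deep, spanning the full gap between the sides. The bottom shelf rests on the floor (its underside at z = 0) and the clear gap between one shelf's top and the next shelf's underside is 239 mm.


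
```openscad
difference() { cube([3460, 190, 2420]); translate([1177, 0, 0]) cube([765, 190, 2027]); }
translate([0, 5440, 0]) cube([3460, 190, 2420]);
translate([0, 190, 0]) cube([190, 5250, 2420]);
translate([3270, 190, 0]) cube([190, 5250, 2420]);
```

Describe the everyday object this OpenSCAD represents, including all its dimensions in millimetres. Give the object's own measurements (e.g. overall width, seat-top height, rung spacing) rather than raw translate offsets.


A single room: four walls, each 2420 mm tall and 190 mm thick, enclosing an outside footprint 3460×5630 mm (x × y), no floor or roof. The front and back walls (−y and +y sides) run the full x-width; the side walls fit between their inner faces. A door opening 765 mm wide and 2027 mm tall is cut through the front wall from the floor up, its −x edge 1177 mm from the wall's −x end.


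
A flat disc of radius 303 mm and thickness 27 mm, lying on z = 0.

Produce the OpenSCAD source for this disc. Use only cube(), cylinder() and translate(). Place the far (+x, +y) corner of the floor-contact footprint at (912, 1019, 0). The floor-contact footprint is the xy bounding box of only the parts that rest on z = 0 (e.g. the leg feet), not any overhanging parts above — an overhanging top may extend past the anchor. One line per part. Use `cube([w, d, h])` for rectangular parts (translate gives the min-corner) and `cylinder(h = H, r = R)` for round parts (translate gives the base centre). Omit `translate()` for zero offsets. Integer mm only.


translate([609, 716, 0]) cylinder(h = 27, r = 303);


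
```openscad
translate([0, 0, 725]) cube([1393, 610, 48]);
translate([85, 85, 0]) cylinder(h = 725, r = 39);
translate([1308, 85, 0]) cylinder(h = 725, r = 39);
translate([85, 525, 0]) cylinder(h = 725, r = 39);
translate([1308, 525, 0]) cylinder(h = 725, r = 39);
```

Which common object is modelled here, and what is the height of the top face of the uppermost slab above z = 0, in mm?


A table. The table height is 773 mm.

A 1393×610×48 slab sits at z = 725 on four Ø78 mm round legs — a table. The top surface is at 725 + 48 = 773 mm.


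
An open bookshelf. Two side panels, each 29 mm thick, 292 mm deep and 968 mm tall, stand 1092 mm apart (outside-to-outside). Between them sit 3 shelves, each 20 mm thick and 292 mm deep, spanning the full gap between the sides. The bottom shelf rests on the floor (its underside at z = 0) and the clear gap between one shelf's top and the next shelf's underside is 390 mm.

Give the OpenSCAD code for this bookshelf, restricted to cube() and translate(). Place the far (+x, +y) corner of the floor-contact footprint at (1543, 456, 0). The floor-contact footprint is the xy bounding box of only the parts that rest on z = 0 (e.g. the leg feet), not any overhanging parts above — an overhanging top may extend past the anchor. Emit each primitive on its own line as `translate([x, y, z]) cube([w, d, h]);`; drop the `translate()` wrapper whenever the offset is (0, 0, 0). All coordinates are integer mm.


translate([451, 164, 0]) cube([29, 292, 968]);
translate([1514, 164, 0]) cube([29, 292, 968]);
translate([480, 164, 0]) cube([1034, 292, 20]);
translate([480, 164, 410]) cube([1034, 292, 20]);
translate([480, 164, 820]) cube([1034, 292, 20]);


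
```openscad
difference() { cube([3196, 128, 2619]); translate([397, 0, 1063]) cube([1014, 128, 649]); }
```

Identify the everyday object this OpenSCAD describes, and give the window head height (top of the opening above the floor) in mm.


A wall with a window opening. The window head height is 1712 mm.

A wall with a rectangular opening subtracted — a window. Sill at z = 1063, opening 649 mm tall, so the head is at 1063 + 649 = 1712 mm.


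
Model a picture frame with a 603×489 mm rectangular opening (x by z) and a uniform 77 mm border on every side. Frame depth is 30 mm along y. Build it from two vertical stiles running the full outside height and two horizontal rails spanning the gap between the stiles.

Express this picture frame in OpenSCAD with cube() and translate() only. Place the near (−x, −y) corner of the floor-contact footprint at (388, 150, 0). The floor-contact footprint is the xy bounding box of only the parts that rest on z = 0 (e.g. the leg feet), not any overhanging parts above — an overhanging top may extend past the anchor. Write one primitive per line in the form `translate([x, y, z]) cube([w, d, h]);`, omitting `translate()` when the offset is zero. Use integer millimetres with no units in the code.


translate([388, 150, 0]) cube([77, 30, 643]);
translate([1068, 150, 0]) cube([77, 30, 643]);
translate([465, 150, 0]) cube([603, 30, 77]);
translate([465, 150, 566]) cube([603, 30, 77]);


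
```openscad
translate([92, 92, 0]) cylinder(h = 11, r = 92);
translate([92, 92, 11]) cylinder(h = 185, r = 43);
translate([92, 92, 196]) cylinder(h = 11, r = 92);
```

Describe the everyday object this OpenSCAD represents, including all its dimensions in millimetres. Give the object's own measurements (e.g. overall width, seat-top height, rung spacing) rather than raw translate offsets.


A spool: two coaxial disc flanges of radius 92 mm and thickness 11 mm, joined by a core cylinder of radius 43 mm and height 185 mm. The lower flange rests on z = 0 and the three cylinders share a vertical axis.


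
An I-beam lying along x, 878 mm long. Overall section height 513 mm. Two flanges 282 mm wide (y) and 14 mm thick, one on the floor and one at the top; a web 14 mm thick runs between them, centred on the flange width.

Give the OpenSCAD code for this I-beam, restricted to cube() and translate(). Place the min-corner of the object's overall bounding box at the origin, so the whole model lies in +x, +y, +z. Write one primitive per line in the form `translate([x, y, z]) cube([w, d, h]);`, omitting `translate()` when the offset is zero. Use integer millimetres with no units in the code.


cube([878, 282, 14]);
translate([0, 134, 14]) cube([878, 14, 485]);
translate([0, 0, 499]) cube([878, 282, 14]);


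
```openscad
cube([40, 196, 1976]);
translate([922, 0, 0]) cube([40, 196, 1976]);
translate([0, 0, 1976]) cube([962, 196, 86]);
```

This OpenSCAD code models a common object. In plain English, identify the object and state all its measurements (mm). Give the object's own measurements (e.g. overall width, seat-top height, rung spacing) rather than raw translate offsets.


A door frame. The clear opening is 882 mm wide and 1976 mm high. Two 40 mm wide jambs, 196 mm deep, stand either side of the opening from the floor to the top of the opening. A 86 mm thick head sits across the top of both jambs, spanning the full outside width of the frame.


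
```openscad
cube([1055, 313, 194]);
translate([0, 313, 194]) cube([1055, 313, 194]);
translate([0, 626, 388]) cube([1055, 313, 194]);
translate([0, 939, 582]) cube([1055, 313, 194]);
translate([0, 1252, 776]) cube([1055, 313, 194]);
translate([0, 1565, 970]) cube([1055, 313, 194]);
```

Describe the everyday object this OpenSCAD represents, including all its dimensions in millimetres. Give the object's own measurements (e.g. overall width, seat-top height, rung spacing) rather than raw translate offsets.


A straight staircase of 6 solid steps. Each step is 1055 mm wide (x), 313 mm deep (y, the going) and 194 mm tall (the rise). The first step rests on the floor; each subsequent step sits one going further in +y and one rise higher in +z, directly behind and above the previous step with no overlap.


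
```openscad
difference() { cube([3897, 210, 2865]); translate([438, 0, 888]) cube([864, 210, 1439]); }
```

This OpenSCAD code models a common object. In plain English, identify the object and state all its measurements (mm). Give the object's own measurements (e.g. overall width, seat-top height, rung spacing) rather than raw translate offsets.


A wall 3897 mm long (x), 210 mm thick (y), 2865 mm tall, with a rectangular window opening cut through it. The opening is 864 mm wide and 1439 mm tall; its sill is at z = 888 mm and its near (−x) edge is 438 mm from the wall's −x end. The opening passes through the full wall thickness.


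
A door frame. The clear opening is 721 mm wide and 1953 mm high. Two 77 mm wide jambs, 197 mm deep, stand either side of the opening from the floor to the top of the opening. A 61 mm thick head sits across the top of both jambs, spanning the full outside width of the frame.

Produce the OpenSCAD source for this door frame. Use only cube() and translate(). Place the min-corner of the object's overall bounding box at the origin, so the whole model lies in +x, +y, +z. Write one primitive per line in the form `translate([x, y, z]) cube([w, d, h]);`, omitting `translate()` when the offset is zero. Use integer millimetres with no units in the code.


cube([77, 197, 1953]);
translate([798, 0, 0]) cube([77, 197, 1953]);
translate([0, 0, 1953]) cube([875, 197, 61]);


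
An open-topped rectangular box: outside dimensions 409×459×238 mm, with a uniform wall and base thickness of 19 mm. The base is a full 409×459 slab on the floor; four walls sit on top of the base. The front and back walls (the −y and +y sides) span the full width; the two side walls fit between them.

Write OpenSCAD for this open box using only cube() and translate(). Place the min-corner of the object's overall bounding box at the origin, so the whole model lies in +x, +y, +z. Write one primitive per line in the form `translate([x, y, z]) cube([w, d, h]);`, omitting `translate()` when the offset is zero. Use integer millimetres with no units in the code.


cube([409, 459, 19]);
translate([0, 0, 19]) cube([409, 19, 219]);
translate([0, 440, 19]) cube([409, 19, 219]);
translate([0, 19, 19]) cube([19, 421, 219]);
translate([390, 19, 19]) cube([19, 421, 219]);


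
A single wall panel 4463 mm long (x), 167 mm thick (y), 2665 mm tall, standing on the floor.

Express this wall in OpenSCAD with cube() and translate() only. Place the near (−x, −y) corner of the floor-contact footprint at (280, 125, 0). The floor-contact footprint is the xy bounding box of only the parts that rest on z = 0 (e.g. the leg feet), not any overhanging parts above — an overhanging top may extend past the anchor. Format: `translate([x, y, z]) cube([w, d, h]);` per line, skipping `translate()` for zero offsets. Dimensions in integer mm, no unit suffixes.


translate([280, 125, 0]) cube([4463, 167, 2665]);


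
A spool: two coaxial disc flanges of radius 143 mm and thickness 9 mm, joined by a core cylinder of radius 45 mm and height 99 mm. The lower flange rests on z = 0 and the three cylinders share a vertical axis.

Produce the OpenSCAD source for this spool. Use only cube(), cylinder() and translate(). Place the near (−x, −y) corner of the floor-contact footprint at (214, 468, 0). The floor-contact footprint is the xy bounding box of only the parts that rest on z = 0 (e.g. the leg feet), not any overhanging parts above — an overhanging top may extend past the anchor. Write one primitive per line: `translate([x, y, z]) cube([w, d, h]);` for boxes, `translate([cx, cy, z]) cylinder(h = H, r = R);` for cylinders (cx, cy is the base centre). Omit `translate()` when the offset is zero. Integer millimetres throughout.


translate([357, 611, 0]) cylinder(h = 9, r = 143);
translate([357, 611, 9]) cylinder(h = 99, r = 45);
translate([357, 611, 108]) cylinder(h = 9, r = 143);
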